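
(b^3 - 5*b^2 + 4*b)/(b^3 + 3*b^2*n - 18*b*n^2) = (b^2 - 5*b + 4)/(b^2 + 3*b*n - 18*n^2)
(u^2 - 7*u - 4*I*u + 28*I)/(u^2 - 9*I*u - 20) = (u - 7)/(u - 5*I)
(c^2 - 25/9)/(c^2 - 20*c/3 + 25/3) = (c + 5/3)/(c - 5)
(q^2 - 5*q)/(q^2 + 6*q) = (q - 5)/(q + 6)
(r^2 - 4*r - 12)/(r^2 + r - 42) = (r + 2)/(r + 7)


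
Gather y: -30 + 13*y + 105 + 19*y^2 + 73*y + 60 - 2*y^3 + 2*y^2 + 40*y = -2*y^3 + 21*y^2 + 126*y + 135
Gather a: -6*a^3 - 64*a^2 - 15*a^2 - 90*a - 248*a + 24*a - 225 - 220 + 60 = -6*a^3 - 79*a^2 - 314*a - 385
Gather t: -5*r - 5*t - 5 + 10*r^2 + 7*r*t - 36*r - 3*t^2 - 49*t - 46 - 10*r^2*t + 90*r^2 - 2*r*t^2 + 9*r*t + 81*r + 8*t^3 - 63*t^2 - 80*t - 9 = 100*r^2 + 40*r + 8*t^3 + t^2*(-2*r - 66) + t*(-10*r^2 + 16*r - 134) - 60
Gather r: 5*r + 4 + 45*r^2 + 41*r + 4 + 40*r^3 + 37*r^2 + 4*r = 40*r^3 + 82*r^2 + 50*r + 8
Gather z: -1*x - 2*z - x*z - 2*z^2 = -x - 2*z^2 + z*(-x - 2)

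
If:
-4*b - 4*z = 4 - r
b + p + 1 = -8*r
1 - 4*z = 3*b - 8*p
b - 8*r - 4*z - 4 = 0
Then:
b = -27/388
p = -241/388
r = -15/388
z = -1459/1552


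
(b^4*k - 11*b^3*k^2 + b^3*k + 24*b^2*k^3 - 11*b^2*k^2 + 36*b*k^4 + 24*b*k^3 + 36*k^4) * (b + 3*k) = b^5*k - 8*b^4*k^2 + b^4*k - 9*b^3*k^3 - 8*b^3*k^2 + 108*b^2*k^4 - 9*b^2*k^3 + 108*b*k^5 + 108*b*k^4 + 108*k^5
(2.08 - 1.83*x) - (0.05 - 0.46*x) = 2.03 - 1.37*x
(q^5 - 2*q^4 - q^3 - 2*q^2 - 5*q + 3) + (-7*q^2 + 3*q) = q^5 - 2*q^4 - q^3 - 9*q^2 - 2*q + 3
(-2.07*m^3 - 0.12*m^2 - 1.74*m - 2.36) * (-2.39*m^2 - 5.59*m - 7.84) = 4.9473*m^5 + 11.8581*m^4 + 21.0582*m^3 + 16.3078*m^2 + 26.834*m + 18.5024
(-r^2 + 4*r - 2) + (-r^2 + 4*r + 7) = -2*r^2 + 8*r + 5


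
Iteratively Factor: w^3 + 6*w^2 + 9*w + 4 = (w + 1)*(w^2 + 5*w + 4) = (w + 1)^2*(w + 4)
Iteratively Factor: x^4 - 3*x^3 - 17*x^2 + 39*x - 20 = (x - 5)*(x^3 + 2*x^2 - 7*x + 4) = (x - 5)*(x - 1)*(x^2 + 3*x - 4) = (x - 5)*(x - 1)*(x + 4)*(x - 1)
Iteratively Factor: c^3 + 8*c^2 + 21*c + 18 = (c + 3)*(c^2 + 5*c + 6) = (c + 2)*(c + 3)*(c + 3)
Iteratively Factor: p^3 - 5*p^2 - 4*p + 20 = (p + 2)*(p^2 - 7*p + 10) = (p - 2)*(p + 2)*(p - 5)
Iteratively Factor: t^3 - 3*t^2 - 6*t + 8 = (t + 2)*(t^2 - 5*t + 4) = (t - 1)*(t + 2)*(t - 4)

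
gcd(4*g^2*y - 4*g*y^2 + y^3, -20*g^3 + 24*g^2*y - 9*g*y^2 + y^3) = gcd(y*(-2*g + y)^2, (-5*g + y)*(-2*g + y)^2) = 4*g^2 - 4*g*y + y^2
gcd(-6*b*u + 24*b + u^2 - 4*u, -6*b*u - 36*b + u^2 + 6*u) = -6*b + u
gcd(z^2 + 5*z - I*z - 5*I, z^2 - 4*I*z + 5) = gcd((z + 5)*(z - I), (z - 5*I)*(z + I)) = 1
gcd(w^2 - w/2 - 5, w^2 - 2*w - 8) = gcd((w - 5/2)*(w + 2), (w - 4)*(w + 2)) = w + 2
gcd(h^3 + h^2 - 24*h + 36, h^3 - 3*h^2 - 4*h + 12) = h^2 - 5*h + 6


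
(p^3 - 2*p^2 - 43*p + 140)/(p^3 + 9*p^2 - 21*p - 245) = (p - 4)/(p + 7)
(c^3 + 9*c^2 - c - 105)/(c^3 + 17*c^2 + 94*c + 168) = (c^2 + 2*c - 15)/(c^2 + 10*c + 24)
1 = 1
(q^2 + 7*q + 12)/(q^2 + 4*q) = (q + 3)/q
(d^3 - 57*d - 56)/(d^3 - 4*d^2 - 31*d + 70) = (d^3 - 57*d - 56)/(d^3 - 4*d^2 - 31*d + 70)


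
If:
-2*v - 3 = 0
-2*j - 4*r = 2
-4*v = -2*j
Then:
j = -3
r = 1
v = -3/2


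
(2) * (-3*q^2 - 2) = -6*q^2 - 4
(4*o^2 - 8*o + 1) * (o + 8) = 4*o^3 + 24*o^2 - 63*o + 8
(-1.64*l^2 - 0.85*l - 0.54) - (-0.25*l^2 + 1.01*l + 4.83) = -1.39*l^2 - 1.86*l - 5.37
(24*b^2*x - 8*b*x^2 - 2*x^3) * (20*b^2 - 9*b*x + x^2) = 480*b^4*x - 376*b^3*x^2 + 56*b^2*x^3 + 10*b*x^4 - 2*x^5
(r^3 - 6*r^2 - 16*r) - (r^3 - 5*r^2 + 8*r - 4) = -r^2 - 24*r + 4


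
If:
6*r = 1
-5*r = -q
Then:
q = 5/6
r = 1/6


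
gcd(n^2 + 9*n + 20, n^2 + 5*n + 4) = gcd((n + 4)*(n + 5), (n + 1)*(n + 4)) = n + 4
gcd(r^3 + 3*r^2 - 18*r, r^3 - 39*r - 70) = 1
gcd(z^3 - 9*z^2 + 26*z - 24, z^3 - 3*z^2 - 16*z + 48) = z^2 - 7*z + 12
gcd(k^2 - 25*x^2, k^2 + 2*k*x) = 1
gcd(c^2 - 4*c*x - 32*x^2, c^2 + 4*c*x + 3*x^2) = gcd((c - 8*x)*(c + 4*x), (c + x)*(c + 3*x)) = 1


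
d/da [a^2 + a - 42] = 2*a + 1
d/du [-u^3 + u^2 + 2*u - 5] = -3*u^2 + 2*u + 2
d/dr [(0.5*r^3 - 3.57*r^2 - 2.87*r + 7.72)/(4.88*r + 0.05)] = (4.88*r^3 - 17.3466*r^2 - 0.356999999999999*r - 37.8171)/(23.8144*r^2 + 0.488*r + 0.0025)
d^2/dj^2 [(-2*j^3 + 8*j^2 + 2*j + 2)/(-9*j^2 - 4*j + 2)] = 4*(97*j^3 - 483*j^2 - 150*j - 58)/(729*j^6 + 972*j^5 - 54*j^4 - 368*j^3 + 12*j^2 + 48*j - 8)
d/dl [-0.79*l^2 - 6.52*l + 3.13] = -1.58*l - 6.52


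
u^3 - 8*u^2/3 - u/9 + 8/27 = (u - 8/3)*(u - 1/3)*(u + 1/3)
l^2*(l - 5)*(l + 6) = l^4 + l^3 - 30*l^2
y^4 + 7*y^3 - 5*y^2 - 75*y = y*(y - 3)*(y + 5)^2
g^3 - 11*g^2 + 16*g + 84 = (g - 7)*(g - 6)*(g + 2)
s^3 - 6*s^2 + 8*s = s*(s - 4)*(s - 2)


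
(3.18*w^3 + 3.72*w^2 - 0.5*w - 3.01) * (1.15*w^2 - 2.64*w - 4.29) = 3.657*w^5 - 4.1172*w^4 - 24.038*w^3 - 18.1003*w^2 + 10.0914*w + 12.9129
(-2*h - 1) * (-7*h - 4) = 14*h^2 + 15*h + 4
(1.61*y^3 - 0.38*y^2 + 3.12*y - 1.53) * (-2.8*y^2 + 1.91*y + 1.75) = -4.508*y^5 + 4.1391*y^4 - 6.6443*y^3 + 9.5782*y^2 + 2.5377*y - 2.6775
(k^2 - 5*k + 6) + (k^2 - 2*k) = 2*k^2 - 7*k + 6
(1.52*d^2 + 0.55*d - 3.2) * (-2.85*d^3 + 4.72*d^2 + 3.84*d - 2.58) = -4.332*d^5 + 5.6069*d^4 + 17.5528*d^3 - 16.9136*d^2 - 13.707*d + 8.256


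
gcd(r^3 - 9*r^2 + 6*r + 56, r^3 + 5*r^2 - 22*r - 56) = r^2 - 2*r - 8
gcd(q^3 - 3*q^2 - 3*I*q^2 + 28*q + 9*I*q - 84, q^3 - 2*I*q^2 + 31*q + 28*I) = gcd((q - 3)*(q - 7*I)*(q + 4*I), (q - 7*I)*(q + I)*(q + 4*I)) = q^2 - 3*I*q + 28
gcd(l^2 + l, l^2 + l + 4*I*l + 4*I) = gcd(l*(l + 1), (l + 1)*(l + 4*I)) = l + 1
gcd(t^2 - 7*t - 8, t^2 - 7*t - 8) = t^2 - 7*t - 8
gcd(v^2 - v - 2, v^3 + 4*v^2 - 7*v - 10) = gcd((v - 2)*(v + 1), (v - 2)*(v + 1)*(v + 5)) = v^2 - v - 2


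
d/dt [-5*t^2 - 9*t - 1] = -10*t - 9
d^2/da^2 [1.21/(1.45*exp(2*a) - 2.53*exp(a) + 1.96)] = ((3.0613 - 7.018*exp(a))*(1.45*exp(2*a) - 2.53*exp(a) + 1.96) + 1.21*(2.9*exp(a) - 2.53)*(5.8*exp(a) - 5.06)*exp(a))*exp(a)/(1.45*exp(2*a) - 2.53*exp(a) + 1.96)^3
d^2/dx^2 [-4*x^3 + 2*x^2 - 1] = 4 - 24*x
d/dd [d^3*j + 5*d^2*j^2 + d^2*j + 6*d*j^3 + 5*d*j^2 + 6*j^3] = j*(3*d^2 + 10*d*j + 2*d + 6*j^2 + 5*j)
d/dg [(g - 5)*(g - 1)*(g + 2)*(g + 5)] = 4*g^3 + 3*g^2 - 54*g - 25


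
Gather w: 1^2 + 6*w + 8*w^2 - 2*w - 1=8*w^2 + 4*w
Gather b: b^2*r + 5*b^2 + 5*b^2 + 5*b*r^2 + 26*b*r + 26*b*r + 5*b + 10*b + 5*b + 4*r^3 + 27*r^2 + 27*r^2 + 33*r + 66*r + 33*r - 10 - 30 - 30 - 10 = b^2*(r + 10) + b*(5*r^2 + 52*r + 20) + 4*r^3 + 54*r^2 + 132*r - 80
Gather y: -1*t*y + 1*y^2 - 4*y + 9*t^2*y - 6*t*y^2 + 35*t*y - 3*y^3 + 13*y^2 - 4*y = -3*y^3 + y^2*(14 - 6*t) + y*(9*t^2 + 34*t - 8)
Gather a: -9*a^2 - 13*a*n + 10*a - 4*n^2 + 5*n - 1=-9*a^2 + a*(10 - 13*n) - 4*n^2 + 5*n - 1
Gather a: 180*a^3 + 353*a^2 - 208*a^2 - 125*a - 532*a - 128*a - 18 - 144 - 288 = 180*a^3 + 145*a^2 - 785*a - 450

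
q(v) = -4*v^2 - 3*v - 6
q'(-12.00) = 93.00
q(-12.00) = -546.00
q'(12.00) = -99.00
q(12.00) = -618.00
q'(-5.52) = 41.16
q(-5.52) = -111.32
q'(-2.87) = 19.96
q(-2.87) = -30.34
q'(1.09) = -11.72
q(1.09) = -14.02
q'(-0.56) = 1.48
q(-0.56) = -5.57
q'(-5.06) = 37.48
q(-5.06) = -93.23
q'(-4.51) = 33.08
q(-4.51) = -73.83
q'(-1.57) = 9.56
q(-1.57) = -11.15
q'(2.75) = -25.00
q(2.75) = -44.50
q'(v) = -8*v - 3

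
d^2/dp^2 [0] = 0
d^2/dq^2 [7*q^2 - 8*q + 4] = 14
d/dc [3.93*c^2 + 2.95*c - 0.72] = 7.86*c + 2.95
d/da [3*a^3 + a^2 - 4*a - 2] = 9*a^2 + 2*a - 4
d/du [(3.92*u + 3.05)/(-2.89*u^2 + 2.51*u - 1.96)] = (11.3288*u^2 + 17.629*u - 15.3387)/(8.3521*u^4 - 14.5078*u^3 + 17.6289*u^2 - 9.8392*u + 3.8416)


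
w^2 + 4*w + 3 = (w + 1)*(w + 3)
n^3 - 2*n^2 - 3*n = n*(n - 3)*(n + 1)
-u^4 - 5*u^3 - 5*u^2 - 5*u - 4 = (u + 4)*(u - I)*(-I*u + 1)*(-I*u - I)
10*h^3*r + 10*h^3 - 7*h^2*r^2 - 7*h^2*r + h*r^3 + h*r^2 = (-5*h + r)*(-2*h + r)*(h*r + h)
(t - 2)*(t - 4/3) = t^2 - 10*t/3 + 8/3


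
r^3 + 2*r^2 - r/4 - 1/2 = (r - 1/2)*(r + 1/2)*(r + 2)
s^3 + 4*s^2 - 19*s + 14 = (s - 2)*(s - 1)*(s + 7)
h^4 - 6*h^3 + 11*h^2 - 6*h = h*(h - 3)*(h - 2)*(h - 1)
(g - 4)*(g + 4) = g^2 - 16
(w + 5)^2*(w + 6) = w^3 + 16*w^2 + 85*w + 150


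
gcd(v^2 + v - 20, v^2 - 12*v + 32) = v - 4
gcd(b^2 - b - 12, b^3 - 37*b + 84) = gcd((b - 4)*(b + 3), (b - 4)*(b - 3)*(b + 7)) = b - 4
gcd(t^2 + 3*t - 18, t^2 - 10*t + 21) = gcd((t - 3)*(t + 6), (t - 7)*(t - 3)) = t - 3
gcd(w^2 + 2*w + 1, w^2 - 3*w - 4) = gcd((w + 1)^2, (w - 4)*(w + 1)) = w + 1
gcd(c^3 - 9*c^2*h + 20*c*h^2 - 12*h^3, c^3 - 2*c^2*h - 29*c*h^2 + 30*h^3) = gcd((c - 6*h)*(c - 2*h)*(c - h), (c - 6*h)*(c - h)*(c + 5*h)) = c^2 - 7*c*h + 6*h^2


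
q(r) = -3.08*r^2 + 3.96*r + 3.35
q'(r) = 3.96 - 6.16*r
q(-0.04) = 3.19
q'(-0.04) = 4.21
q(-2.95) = -35.14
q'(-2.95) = 22.13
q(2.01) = -1.13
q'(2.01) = -8.42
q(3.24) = -16.15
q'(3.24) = -16.00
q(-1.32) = -7.24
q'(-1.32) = 12.09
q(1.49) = 2.41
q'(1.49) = -5.22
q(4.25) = -35.45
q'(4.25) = -22.22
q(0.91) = 4.40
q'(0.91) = -1.65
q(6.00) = -83.77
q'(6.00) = -33.00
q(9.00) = -210.49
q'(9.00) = -51.48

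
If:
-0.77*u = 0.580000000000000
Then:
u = -0.75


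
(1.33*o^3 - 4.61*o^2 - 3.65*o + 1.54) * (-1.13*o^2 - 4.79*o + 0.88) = -1.5029*o^5 - 1.1614*o^4 + 27.3768*o^3 + 11.6865*o^2 - 10.5886*o + 1.3552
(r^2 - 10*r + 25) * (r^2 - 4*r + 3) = r^4 - 14*r^3 + 68*r^2 - 130*r + 75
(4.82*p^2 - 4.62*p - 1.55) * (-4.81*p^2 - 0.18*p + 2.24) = -23.1842*p^4 + 21.3546*p^3 + 19.0839*p^2 - 10.0698*p - 3.472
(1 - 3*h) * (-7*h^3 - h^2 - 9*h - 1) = 21*h^4 - 4*h^3 + 26*h^2 - 6*h - 1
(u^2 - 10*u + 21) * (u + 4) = u^3 - 6*u^2 - 19*u + 84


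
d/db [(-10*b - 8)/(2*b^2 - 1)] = 2*(10*b^2 + 16*b + 5)/(4*b^4 - 4*b^2 + 1)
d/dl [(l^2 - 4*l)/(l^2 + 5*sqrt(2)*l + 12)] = (-l*(l - 4)*(2*l + 5*sqrt(2)) + 2*(l - 2)*(l^2 + 5*sqrt(2)*l + 12))/(l^2 + 5*sqrt(2)*l + 12)^2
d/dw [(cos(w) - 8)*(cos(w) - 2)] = 2*(5 - cos(w))*sin(w)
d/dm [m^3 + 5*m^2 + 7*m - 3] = 3*m^2 + 10*m + 7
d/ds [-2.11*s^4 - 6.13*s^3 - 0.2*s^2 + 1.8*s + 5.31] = -8.44*s^3 - 18.39*s^2 - 0.4*s + 1.8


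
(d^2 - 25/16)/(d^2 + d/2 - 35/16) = (4*d + 5)/(4*d + 7)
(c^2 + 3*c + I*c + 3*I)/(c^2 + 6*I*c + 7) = (c^2 + c*(3 + I) + 3*I)/(c^2 + 6*I*c + 7)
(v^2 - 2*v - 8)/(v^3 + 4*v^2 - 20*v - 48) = 1/(v + 6)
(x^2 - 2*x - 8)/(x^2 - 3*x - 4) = (x + 2)/(x + 1)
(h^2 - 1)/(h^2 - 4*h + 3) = (h + 1)/(h - 3)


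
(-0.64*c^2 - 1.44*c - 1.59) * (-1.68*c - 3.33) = 1.0752*c^3 + 4.5504*c^2 + 7.4664*c + 5.2947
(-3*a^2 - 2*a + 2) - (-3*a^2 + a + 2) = -3*a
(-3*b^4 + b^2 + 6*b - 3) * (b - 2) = -3*b^5 + 6*b^4 + b^3 + 4*b^2 - 15*b + 6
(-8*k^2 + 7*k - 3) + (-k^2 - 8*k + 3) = -9*k^2 - k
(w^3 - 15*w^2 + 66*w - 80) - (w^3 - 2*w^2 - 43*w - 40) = -13*w^2 + 109*w - 40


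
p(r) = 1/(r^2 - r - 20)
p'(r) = (1 - 2*r)/(r^2 - r - 20)^2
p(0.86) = -0.05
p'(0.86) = -0.00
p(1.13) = -0.05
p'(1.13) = -0.00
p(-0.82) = -0.05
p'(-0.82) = 0.01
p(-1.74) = -0.07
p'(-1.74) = 0.02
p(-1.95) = -0.07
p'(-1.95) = 0.02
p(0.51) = -0.05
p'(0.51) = -0.00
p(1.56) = -0.05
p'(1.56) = -0.01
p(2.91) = -0.07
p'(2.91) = -0.02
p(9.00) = 0.02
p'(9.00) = -0.00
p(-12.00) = 0.01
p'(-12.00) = 0.00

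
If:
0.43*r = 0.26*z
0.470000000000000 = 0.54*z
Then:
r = 0.53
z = 0.87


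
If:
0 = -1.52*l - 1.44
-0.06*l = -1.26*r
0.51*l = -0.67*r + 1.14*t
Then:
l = -0.95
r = -0.05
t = -0.45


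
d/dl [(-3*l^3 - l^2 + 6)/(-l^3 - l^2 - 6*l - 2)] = 2*(l^4 + 18*l^3 + 21*l^2 + 8*l + 18)/(l^6 + 2*l^5 + 13*l^4 + 16*l^3 + 40*l^2 + 24*l + 4)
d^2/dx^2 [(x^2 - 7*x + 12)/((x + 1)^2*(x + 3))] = 2*(x^4 - 23*x^3 - 9*x^2 + 339*x + 564)/(x^7 + 13*x^6 + 69*x^5 + 193*x^4 + 307*x^3 + 279*x^2 + 135*x + 27)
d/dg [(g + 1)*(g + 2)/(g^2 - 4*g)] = (-7*g^2 - 4*g + 8)/(g^2*(g^2 - 8*g + 16))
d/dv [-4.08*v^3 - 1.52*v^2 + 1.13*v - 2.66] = -12.24*v^2 - 3.04*v + 1.13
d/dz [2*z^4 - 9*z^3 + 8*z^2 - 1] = z*(8*z^2 - 27*z + 16)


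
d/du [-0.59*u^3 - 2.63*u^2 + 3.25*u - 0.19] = -1.77*u^2 - 5.26*u + 3.25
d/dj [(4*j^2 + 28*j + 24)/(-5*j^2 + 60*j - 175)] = 4*(19*j^2 - 58*j - 317)/(5*(j^4 - 24*j^3 + 214*j^2 - 840*j + 1225))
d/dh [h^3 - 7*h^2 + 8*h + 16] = 3*h^2 - 14*h + 8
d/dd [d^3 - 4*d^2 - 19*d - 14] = 3*d^2 - 8*d - 19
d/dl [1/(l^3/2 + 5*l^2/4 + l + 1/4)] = 8*(-3*l^2 - 5*l - 2)/(2*l^3 + 5*l^2 + 4*l + 1)^2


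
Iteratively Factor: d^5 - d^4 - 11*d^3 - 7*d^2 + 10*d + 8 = (d - 1)*(d^4 - 11*d^2 - 18*d - 8) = (d - 4)*(d - 1)*(d^3 + 4*d^2 + 5*d + 2) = (d - 4)*(d - 1)*(d + 1)*(d^2 + 3*d + 2) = (d - 4)*(d - 1)*(d + 1)*(d + 2)*(d + 1)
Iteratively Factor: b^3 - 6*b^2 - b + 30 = (b + 2)*(b^2 - 8*b + 15) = (b - 5)*(b + 2)*(b - 3)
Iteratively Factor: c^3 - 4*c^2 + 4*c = (c - 2)*(c^2 - 2*c) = c*(c - 2)*(c - 2)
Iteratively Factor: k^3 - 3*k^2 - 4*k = (k)*(k^2 - 3*k - 4) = k*(k - 4)*(k + 1)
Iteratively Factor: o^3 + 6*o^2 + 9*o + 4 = (o + 1)*(o^2 + 5*o + 4) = (o + 1)*(o + 4)*(o + 1)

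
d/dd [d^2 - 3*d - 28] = 2*d - 3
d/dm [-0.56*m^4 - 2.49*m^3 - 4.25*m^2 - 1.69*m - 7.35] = -2.24*m^3 - 7.47*m^2 - 8.5*m - 1.69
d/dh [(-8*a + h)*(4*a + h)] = -4*a + 2*h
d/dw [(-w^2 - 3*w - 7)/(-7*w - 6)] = (7*w^2 + 12*w - 31)/(49*w^2 + 84*w + 36)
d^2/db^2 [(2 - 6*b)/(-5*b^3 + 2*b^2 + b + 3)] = 4*(-(3*b - 1)*(-15*b^2 + 4*b + 1)^2 + (-45*b^2 + 12*b - (3*b - 1)*(15*b - 2) + 3)*(-5*b^3 + 2*b^2 + b + 3))/(-5*b^3 + 2*b^2 + b + 3)^3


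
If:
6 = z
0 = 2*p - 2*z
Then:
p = 6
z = 6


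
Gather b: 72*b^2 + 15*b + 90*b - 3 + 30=72*b^2 + 105*b + 27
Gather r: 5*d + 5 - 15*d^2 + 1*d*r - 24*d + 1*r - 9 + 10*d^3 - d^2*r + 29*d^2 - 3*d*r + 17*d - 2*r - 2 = 10*d^3 + 14*d^2 - 2*d + r*(-d^2 - 2*d - 1) - 6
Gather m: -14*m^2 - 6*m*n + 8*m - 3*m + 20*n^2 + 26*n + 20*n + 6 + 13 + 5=-14*m^2 + m*(5 - 6*n) + 20*n^2 + 46*n + 24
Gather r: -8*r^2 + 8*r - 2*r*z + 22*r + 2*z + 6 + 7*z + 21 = -8*r^2 + r*(30 - 2*z) + 9*z + 27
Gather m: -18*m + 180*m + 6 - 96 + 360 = 162*m + 270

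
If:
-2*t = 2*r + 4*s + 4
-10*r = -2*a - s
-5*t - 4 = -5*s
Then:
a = -31*t/2 - 92/5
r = -3*t - 18/5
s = t + 4/5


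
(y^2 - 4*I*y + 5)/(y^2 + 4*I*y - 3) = (y - 5*I)/(y + 3*I)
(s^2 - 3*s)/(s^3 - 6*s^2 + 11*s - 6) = s/(s^2 - 3*s + 2)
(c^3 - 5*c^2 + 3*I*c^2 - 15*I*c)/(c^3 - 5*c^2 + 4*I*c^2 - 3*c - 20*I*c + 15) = c/(c + I)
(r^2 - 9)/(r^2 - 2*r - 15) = (r - 3)/(r - 5)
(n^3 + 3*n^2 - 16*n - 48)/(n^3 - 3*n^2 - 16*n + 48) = (n + 3)/(n - 3)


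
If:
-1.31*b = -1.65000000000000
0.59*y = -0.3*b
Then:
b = 1.26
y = -0.64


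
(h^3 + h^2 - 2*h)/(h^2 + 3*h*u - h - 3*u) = h*(h + 2)/(h + 3*u)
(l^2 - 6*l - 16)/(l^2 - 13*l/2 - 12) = 2*(l + 2)/(2*l + 3)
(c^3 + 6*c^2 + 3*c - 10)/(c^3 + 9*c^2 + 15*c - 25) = (c + 2)/(c + 5)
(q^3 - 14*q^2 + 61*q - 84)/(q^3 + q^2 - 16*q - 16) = (q^2 - 10*q + 21)/(q^2 + 5*q + 4)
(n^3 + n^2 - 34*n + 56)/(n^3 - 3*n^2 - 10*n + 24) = (n + 7)/(n + 3)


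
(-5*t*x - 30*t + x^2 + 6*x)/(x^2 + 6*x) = (-5*t + x)/x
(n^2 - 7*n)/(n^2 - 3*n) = (n - 7)/(n - 3)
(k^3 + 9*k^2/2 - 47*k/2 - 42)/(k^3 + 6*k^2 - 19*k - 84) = (k + 3/2)/(k + 3)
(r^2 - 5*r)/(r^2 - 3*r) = (r - 5)/(r - 3)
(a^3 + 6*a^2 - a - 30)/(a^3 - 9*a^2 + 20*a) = (a^3 + 6*a^2 - a - 30)/(a*(a^2 - 9*a + 20))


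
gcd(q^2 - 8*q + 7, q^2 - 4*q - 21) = q - 7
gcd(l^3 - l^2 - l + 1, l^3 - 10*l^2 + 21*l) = 1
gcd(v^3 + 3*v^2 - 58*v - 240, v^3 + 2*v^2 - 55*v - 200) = v^2 - 3*v - 40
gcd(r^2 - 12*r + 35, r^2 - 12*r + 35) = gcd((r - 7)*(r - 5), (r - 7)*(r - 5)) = r^2 - 12*r + 35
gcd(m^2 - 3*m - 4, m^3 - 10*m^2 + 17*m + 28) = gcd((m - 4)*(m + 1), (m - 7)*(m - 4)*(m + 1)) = m^2 - 3*m - 4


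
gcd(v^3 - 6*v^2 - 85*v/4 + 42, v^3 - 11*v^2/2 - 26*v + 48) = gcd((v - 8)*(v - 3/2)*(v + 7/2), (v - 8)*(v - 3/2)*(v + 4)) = v^2 - 19*v/2 + 12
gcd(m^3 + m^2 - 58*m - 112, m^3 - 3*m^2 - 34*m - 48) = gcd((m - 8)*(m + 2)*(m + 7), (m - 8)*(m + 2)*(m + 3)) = m^2 - 6*m - 16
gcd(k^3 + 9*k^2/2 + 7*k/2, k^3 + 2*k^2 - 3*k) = k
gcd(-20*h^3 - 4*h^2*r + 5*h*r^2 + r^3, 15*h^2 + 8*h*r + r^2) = 5*h + r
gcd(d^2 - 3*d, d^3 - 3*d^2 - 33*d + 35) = 1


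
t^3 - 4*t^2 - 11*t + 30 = (t - 5)*(t - 2)*(t + 3)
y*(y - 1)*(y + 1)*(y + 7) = y^4 + 7*y^3 - y^2 - 7*y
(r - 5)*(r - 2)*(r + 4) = r^3 - 3*r^2 - 18*r + 40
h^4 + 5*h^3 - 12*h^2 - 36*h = h*(h - 3)*(h + 2)*(h + 6)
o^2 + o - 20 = (o - 4)*(o + 5)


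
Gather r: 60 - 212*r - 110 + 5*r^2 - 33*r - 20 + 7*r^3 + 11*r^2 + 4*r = 7*r^3 + 16*r^2 - 241*r - 70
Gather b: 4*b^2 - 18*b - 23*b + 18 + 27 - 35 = 4*b^2 - 41*b + 10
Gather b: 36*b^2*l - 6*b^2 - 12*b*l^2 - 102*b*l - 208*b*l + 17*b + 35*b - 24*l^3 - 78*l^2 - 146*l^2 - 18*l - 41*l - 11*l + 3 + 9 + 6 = b^2*(36*l - 6) + b*(-12*l^2 - 310*l + 52) - 24*l^3 - 224*l^2 - 70*l + 18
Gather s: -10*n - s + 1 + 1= -10*n - s + 2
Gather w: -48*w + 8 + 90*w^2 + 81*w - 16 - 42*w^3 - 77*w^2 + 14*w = -42*w^3 + 13*w^2 + 47*w - 8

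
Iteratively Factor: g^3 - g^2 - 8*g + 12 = (g - 2)*(g^2 + g - 6) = (g - 2)^2*(g + 3)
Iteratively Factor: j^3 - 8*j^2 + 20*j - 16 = (j - 4)*(j^2 - 4*j + 4) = (j - 4)*(j - 2)*(j - 2)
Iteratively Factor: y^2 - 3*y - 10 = (y - 5)*(y + 2)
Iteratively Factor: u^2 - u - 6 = (u + 2)*(u - 3)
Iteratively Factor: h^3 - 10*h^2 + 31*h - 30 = (h - 5)*(h^2 - 5*h + 6) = (h - 5)*(h - 3)*(h - 2)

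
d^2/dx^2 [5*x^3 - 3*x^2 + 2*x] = 30*x - 6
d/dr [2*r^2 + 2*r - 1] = 4*r + 2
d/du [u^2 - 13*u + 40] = 2*u - 13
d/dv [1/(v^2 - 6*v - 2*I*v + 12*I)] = 2*(-v + 3 + I)/(v^2 - 6*v - 2*I*v + 12*I)^2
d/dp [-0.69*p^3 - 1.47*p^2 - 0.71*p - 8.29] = -2.07*p^2 - 2.94*p - 0.71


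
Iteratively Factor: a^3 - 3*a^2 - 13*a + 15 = (a - 1)*(a^2 - 2*a - 15) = (a - 1)*(a + 3)*(a - 5)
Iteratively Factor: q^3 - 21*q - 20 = (q + 1)*(q^2 - q - 20) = (q + 1)*(q + 4)*(q - 5)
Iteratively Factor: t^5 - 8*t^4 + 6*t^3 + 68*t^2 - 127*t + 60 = (t + 3)*(t^4 - 11*t^3 + 39*t^2 - 49*t + 20) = (t - 1)*(t + 3)*(t^3 - 10*t^2 + 29*t - 20) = (t - 1)^2*(t + 3)*(t^2 - 9*t + 20) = (t - 4)*(t - 1)^2*(t + 3)*(t - 5)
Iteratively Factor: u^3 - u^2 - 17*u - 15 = (u + 3)*(u^2 - 4*u - 5) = (u - 5)*(u + 3)*(u + 1)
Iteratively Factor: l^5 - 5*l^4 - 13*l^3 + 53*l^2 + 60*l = (l + 3)*(l^4 - 8*l^3 + 11*l^2 + 20*l) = (l - 5)*(l + 3)*(l^3 - 3*l^2 - 4*l) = (l - 5)*(l - 4)*(l + 3)*(l^2 + l) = l*(l - 5)*(l - 4)*(l + 3)*(l + 1)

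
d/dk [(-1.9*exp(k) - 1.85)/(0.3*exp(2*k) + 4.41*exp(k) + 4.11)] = (0.57*exp(2*k) + 1.11*exp(k) + 0.3495)*exp(k)/(0.09*exp(4*k) + 2.646*exp(3*k) + 21.9141*exp(2*k) + 36.2502*exp(k) + 16.8921)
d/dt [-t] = -1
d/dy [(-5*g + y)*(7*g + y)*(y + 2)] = -35*g^2 + 4*g*y + 4*g + 3*y^2 + 4*y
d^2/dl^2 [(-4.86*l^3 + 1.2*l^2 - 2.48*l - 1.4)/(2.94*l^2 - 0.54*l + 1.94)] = (5.6843418860808e-14*l^4 + 13.542624*l^3 - 83.124144*l^2 - 11.541168*l + 18.990144)/(25.412184*l^6 - 14.002632*l^5 + 52.877664*l^4 - 18.637128*l^3 + 34.892064*l^2 - 6.097032*l + 7.301384)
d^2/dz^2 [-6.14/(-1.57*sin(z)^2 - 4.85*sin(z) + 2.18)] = (-60.537944*sin(z)^4 - 140.25909*sin(z)^3 - 137.68029*sin(z)^2 + 215.59996*sin(z) + 330.885828)/(1.57*sin(z)^2 + 4.85*sin(z) - 2.18)^3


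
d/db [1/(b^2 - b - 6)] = (1 - 2*b)/(-b^2 + b + 6)^2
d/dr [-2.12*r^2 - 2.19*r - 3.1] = -4.24*r - 2.19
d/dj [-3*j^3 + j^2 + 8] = j*(2 - 9*j)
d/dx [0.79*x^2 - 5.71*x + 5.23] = 1.58*x - 5.71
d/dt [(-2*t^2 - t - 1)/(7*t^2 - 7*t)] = (3*t^2 + 2*t - 1)/(7*t^2*(t^2 - 2*t + 1))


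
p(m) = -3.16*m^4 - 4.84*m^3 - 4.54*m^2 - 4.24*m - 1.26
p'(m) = -12.64*m^3 - 14.52*m^2 - 9.08*m - 4.24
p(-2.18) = -34.82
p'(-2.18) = 77.50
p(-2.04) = -25.14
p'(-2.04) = 61.17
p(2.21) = -160.43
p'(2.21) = -231.66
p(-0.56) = 0.23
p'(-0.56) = -1.49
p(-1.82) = -14.07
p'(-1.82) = 40.39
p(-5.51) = -2218.76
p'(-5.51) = 1719.43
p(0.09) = -1.68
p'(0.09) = -5.18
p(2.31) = -184.92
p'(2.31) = -258.50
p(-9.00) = -17535.24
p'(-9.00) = 8115.92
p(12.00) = -74595.18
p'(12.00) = -24046.00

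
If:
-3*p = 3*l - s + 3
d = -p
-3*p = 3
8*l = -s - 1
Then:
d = 1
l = -1/11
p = -1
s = -3/11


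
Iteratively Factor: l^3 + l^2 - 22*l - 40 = (l + 4)*(l^2 - 3*l - 10) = (l + 2)*(l + 4)*(l - 5)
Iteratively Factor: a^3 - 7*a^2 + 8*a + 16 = (a + 1)*(a^2 - 8*a + 16) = (a - 4)*(a + 1)*(a - 4)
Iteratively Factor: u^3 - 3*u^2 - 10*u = (u)*(u^2 - 3*u - 10) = u*(u - 5)*(u + 2)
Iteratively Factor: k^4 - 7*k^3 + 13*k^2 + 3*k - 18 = (k - 3)*(k^3 - 4*k^2 + k + 6) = (k - 3)*(k - 2)*(k^2 - 2*k - 3) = (k - 3)*(k - 2)*(k + 1)*(k - 3)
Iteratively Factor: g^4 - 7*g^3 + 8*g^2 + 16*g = (g - 4)*(g^3 - 3*g^2 - 4*g) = (g - 4)^2*(g^2 + g) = (g - 4)^2*(g + 1)*(g)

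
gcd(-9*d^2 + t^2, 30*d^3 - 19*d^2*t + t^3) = -3*d + t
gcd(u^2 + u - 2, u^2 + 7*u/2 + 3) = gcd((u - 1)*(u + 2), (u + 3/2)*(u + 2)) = u + 2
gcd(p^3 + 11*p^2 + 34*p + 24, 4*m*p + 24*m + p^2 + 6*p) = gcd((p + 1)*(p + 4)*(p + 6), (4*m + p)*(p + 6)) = p + 6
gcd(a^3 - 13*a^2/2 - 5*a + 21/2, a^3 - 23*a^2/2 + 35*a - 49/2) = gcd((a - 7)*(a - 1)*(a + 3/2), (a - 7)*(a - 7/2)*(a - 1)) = a^2 - 8*a + 7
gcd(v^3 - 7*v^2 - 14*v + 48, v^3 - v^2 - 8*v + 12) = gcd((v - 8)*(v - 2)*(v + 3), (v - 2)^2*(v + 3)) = v^2 + v - 6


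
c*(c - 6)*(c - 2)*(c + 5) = c^4 - 3*c^3 - 28*c^2 + 60*c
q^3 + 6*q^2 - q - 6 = (q - 1)*(q + 1)*(q + 6)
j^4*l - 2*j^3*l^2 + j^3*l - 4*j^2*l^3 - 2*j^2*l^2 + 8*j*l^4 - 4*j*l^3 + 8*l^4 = (j - 2*l)^2*(j + 2*l)*(j*l + l)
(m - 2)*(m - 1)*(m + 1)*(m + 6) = m^4 + 4*m^3 - 13*m^2 - 4*m + 12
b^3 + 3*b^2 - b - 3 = (b - 1)*(b + 1)*(b + 3)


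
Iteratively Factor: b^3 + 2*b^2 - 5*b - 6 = (b + 1)*(b^2 + b - 6) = (b - 2)*(b + 1)*(b + 3)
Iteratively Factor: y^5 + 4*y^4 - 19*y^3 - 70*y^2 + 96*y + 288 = (y - 3)*(y^4 + 7*y^3 + 2*y^2 - 64*y - 96) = (y - 3)*(y + 4)*(y^3 + 3*y^2 - 10*y - 24) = (y - 3)*(y + 2)*(y + 4)*(y^2 + y - 12) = (y - 3)^2*(y + 2)*(y + 4)*(y + 4)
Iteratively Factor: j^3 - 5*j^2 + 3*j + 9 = (j - 3)*(j^2 - 2*j - 3) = (j - 3)^2*(j + 1)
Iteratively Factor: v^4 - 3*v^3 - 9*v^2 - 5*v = (v - 5)*(v^3 + 2*v^2 + v) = (v - 5)*(v + 1)*(v^2 + v) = (v - 5)*(v + 1)^2*(v)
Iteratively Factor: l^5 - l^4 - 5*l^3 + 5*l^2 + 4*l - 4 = (l - 1)*(l^4 - 5*l^2 + 4) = (l - 2)*(l - 1)*(l^3 + 2*l^2 - l - 2) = (l - 2)*(l - 1)^2*(l^2 + 3*l + 2) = (l - 2)*(l - 1)^2*(l + 2)*(l + 1)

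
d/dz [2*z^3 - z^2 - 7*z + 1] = 6*z^2 - 2*z - 7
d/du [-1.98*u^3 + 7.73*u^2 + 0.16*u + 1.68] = -5.94*u^2 + 15.46*u + 0.16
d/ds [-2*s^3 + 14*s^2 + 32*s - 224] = -6*s^2 + 28*s + 32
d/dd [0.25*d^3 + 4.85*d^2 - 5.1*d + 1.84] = 0.75*d^2 + 9.7*d - 5.1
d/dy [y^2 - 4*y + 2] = 2*y - 4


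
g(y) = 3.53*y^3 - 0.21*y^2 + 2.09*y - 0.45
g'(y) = 10.59*y^2 - 0.42*y + 2.09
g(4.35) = 295.23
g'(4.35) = 200.65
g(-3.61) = -176.80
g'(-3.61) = 141.62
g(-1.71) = -22.29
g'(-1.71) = 33.77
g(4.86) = 409.96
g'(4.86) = 250.18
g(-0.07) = -0.60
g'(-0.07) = 2.17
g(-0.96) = -5.77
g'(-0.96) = 12.25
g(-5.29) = -539.95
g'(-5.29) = 300.66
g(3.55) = 162.25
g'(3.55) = 134.06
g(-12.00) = -6155.61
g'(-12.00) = 1532.09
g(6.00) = 767.01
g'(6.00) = 380.81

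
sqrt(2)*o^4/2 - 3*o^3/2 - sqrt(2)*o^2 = o^2*(o - 2*sqrt(2))*(sqrt(2)*o/2 + 1/2)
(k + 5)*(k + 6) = k^2 + 11*k + 30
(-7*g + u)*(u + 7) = -7*g*u - 49*g + u^2 + 7*u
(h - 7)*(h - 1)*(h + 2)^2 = h^4 - 4*h^3 - 21*h^2 - 4*h + 28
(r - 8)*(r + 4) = r^2 - 4*r - 32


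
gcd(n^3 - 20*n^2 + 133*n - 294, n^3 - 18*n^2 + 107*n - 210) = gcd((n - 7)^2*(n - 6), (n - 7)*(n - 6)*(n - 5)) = n^2 - 13*n + 42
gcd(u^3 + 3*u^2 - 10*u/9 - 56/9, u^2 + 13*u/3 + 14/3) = u^2 + 13*u/3 + 14/3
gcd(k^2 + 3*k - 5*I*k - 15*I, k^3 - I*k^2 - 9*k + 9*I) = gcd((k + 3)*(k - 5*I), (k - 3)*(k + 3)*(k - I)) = k + 3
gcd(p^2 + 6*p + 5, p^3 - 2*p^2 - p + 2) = p + 1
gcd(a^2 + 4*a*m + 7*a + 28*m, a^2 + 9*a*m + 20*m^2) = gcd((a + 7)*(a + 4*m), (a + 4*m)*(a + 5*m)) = a + 4*m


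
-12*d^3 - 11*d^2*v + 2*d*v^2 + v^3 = (-3*d + v)*(d + v)*(4*d + v)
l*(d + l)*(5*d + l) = 5*d^2*l + 6*d*l^2 + l^3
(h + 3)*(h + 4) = h^2 + 7*h + 12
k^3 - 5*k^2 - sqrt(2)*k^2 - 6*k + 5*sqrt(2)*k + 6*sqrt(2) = (k - 6)*(k + 1)*(k - sqrt(2))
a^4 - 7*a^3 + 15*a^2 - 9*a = a*(a - 3)^2*(a - 1)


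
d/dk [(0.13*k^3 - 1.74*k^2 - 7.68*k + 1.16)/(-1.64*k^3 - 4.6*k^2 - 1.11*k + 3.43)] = (1.11022302462516e-16*k^5 - 3.4516*k^4 - 25.479*k^3 - 26.3517*k^2 - 1.2644*k - 25.0548)/(2.6896*k^6 + 15.088*k^5 + 24.8008*k^4 - 1.0384*k^3 - 30.3239*k^2 - 7.6146*k + 11.7649)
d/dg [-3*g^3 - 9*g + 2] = -9*g^2 - 9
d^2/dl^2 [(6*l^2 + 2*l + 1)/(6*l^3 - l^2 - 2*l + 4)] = 2*(216*l^6 + 216*l^5 + 396*l^4 - 1042*l^3 - 249*l^2 - 42*l + 120)/(216*l^9 - 108*l^8 - 198*l^7 + 503*l^6 - 78*l^5 - 288*l^4 + 328*l^3 - 96*l + 64)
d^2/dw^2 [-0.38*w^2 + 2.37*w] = -0.760000000000000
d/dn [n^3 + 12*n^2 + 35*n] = 3*n^2 + 24*n + 35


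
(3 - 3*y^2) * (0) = 0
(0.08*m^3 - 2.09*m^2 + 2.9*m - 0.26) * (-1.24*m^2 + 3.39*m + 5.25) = -0.0992*m^5 + 2.8628*m^4 - 10.2611*m^3 - 0.819100000000001*m^2 + 14.3436*m - 1.365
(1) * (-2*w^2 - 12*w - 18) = -2*w^2 - 12*w - 18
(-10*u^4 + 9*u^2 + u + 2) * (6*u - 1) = -60*u^5 + 10*u^4 + 54*u^3 - 3*u^2 + 11*u - 2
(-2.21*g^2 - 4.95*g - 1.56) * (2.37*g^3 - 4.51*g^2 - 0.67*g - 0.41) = -5.2377*g^5 - 1.7644*g^4 + 20.108*g^3 + 11.2582*g^2 + 3.0747*g + 0.6396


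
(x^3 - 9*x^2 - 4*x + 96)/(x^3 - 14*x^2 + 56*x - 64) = (x + 3)/(x - 2)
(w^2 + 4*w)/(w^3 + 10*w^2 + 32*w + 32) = w/(w^2 + 6*w + 8)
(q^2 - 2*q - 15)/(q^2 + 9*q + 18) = (q - 5)/(q + 6)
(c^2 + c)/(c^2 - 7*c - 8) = c/(c - 8)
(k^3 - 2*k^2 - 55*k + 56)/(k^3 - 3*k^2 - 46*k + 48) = (k + 7)/(k + 6)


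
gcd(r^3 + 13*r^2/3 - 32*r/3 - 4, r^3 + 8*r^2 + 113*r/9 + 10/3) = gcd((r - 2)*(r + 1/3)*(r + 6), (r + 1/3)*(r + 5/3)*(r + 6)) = r^2 + 19*r/3 + 2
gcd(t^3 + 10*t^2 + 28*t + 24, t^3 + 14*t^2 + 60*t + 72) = t^2 + 8*t + 12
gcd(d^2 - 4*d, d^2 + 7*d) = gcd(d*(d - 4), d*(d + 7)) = d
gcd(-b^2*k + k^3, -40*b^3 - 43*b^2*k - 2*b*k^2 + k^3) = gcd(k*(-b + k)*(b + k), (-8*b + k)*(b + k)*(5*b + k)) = b + k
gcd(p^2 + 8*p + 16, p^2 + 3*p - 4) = p + 4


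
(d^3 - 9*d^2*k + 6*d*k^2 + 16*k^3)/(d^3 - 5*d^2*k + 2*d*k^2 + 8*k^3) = (d - 8*k)/(d - 4*k)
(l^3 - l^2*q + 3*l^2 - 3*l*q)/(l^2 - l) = (l^2 - l*q + 3*l - 3*q)/(l - 1)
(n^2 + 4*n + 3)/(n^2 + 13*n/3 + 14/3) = 3*(n^2 + 4*n + 3)/(3*n^2 + 13*n + 14)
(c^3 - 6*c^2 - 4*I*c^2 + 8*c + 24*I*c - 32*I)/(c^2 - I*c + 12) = (c^2 - 6*c + 8)/(c + 3*I)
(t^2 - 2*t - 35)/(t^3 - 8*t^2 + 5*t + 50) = (t^2 - 2*t - 35)/(t^3 - 8*t^2 + 5*t + 50)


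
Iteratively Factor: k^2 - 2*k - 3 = (k + 1)*(k - 3)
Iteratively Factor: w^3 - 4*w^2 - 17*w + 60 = (w - 3)*(w^2 - w - 20) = (w - 5)*(w - 3)*(w + 4)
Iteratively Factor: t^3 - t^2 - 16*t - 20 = (t + 2)*(t^2 - 3*t - 10) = (t - 5)*(t + 2)*(t + 2)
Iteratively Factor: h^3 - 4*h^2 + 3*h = (h)*(h^2 - 4*h + 3) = h*(h - 1)*(h - 3)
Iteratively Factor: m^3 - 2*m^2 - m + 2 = (m + 1)*(m^2 - 3*m + 2) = (m - 2)*(m + 1)*(m - 1)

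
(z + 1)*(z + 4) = z^2 + 5*z + 4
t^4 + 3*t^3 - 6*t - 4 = (t + 1)*(t + 2)*(t - sqrt(2))*(t + sqrt(2))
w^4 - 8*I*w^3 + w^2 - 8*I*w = w*(w - 8*I)*(w - I)*(w + I)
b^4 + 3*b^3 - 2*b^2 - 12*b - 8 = (b - 2)*(b + 1)*(b + 2)^2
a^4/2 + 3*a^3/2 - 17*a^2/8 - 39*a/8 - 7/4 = (a/2 + 1/2)*(a - 2)*(a + 1/2)*(a + 7/2)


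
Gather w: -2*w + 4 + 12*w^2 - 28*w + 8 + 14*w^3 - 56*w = 14*w^3 + 12*w^2 - 86*w + 12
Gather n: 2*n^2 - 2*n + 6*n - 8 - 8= 2*n^2 + 4*n - 16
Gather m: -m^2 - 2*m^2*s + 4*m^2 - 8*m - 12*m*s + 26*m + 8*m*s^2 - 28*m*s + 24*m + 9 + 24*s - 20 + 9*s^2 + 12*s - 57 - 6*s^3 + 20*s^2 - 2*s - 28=m^2*(3 - 2*s) + m*(8*s^2 - 40*s + 42) - 6*s^3 + 29*s^2 + 34*s - 96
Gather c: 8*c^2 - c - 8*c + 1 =8*c^2 - 9*c + 1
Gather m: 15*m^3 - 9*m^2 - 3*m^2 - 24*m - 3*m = 15*m^3 - 12*m^2 - 27*m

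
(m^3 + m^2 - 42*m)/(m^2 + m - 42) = m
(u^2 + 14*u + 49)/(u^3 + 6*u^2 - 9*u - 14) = (u + 7)/(u^2 - u - 2)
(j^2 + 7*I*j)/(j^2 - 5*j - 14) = j*(j + 7*I)/(j^2 - 5*j - 14)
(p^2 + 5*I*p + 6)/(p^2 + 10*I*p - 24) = (p - I)/(p + 4*I)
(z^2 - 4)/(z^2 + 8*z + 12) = (z - 2)/(z + 6)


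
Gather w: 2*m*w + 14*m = 2*m*w + 14*m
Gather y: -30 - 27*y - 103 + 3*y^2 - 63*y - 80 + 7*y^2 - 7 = 10*y^2 - 90*y - 220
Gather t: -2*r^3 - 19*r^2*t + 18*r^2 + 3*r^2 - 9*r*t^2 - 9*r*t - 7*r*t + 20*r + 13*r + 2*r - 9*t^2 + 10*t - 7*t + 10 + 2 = -2*r^3 + 21*r^2 + 35*r + t^2*(-9*r - 9) + t*(-19*r^2 - 16*r + 3) + 12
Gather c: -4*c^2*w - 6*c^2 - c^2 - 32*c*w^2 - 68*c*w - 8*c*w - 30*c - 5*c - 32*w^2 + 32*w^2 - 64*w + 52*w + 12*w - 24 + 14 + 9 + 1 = c^2*(-4*w - 7) + c*(-32*w^2 - 76*w - 35)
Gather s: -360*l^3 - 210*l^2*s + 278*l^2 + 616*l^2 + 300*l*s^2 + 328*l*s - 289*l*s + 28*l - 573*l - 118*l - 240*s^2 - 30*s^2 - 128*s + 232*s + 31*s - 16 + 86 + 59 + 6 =-360*l^3 + 894*l^2 - 663*l + s^2*(300*l - 270) + s*(-210*l^2 + 39*l + 135) + 135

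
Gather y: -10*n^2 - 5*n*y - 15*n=-10*n^2 - 5*n*y - 15*n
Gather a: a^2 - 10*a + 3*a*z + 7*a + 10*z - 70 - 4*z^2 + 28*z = a^2 + a*(3*z - 3) - 4*z^2 + 38*z - 70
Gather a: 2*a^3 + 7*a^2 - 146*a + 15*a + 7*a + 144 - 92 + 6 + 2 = 2*a^3 + 7*a^2 - 124*a + 60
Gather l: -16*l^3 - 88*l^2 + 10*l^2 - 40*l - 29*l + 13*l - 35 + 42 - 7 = -16*l^3 - 78*l^2 - 56*l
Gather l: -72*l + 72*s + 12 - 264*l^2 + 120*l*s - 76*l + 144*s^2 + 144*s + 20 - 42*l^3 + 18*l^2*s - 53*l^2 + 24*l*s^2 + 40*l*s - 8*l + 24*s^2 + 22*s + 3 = -42*l^3 + l^2*(18*s - 317) + l*(24*s^2 + 160*s - 156) + 168*s^2 + 238*s + 35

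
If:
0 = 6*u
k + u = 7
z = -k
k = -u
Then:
No Solution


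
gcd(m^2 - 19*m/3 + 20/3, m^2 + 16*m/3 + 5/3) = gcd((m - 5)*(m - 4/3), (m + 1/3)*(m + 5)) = 1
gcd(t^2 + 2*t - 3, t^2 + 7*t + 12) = t + 3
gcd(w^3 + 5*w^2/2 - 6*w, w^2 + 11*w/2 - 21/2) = w - 3/2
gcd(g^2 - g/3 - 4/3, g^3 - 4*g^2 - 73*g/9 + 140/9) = g - 4/3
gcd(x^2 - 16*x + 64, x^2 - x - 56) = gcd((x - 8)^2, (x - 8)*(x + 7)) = x - 8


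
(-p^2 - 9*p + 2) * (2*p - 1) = -2*p^3 - 17*p^2 + 13*p - 2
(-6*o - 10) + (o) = -5*o - 10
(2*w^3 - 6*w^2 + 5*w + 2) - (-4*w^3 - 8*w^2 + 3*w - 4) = 6*w^3 + 2*w^2 + 2*w + 6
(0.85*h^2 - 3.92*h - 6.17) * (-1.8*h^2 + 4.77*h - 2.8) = -1.53*h^4 + 11.1105*h^3 - 9.9724*h^2 - 18.4549*h + 17.276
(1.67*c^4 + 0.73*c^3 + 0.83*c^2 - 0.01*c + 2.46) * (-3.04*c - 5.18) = -5.0768*c^5 - 10.8698*c^4 - 6.3046*c^3 - 4.269*c^2 - 7.4266*c - 12.7428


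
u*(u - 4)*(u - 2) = u^3 - 6*u^2 + 8*u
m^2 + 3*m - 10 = (m - 2)*(m + 5)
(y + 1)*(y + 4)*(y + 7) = y^3 + 12*y^2 + 39*y + 28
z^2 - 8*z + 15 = (z - 5)*(z - 3)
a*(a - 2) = a^2 - 2*a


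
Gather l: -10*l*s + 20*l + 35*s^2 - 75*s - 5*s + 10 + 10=l*(20 - 10*s) + 35*s^2 - 80*s + 20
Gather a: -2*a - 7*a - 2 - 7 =-9*a - 9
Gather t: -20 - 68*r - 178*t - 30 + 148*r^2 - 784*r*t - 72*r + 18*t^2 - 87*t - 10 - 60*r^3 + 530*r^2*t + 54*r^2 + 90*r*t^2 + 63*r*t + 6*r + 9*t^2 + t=-60*r^3 + 202*r^2 - 134*r + t^2*(90*r + 27) + t*(530*r^2 - 721*r - 264) - 60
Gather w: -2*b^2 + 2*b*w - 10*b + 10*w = -2*b^2 - 10*b + w*(2*b + 10)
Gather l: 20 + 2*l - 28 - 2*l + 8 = 0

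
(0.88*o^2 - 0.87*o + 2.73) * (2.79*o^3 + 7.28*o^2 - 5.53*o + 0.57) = 2.4552*o^5 + 3.9791*o^4 - 3.5833*o^3 + 25.1871*o^2 - 15.5928*o + 1.5561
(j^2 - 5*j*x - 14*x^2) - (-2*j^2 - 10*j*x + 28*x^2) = 3*j^2 + 5*j*x - 42*x^2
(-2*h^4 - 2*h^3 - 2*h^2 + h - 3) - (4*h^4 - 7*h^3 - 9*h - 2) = -6*h^4 + 5*h^3 - 2*h^2 + 10*h - 1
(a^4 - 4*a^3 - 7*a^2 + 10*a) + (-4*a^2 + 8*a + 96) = a^4 - 4*a^3 - 11*a^2 + 18*a + 96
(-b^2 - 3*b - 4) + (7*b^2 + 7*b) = 6*b^2 + 4*b - 4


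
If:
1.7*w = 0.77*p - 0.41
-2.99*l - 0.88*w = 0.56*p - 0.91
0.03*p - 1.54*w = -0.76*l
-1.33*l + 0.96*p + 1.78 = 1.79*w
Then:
No Solution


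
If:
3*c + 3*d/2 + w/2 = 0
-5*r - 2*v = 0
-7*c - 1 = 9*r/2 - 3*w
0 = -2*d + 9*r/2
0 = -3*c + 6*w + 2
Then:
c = -40/21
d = 89/21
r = 356/189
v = -890/189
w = -9/7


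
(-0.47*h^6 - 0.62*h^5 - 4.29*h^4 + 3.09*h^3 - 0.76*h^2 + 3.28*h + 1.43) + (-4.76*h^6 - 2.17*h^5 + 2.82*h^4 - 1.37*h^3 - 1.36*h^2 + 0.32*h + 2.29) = -5.23*h^6 - 2.79*h^5 - 1.47*h^4 + 1.72*h^3 - 2.12*h^2 + 3.6*h + 3.72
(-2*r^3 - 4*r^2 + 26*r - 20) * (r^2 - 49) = -2*r^5 - 4*r^4 + 124*r^3 + 176*r^2 - 1274*r + 980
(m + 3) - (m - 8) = 11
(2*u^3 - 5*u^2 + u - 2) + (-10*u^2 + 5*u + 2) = 2*u^3 - 15*u^2 + 6*u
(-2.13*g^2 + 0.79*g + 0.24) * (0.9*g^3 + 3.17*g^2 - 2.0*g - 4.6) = -1.917*g^5 - 6.0411*g^4 + 6.9803*g^3 + 8.9788*g^2 - 4.114*g - 1.104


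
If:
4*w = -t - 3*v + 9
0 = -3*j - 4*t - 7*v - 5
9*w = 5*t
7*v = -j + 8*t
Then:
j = -8899/1162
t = 999/1162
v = 2413/1162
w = 555/1162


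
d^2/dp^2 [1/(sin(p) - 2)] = (-2*sin(p) + cos(p)^2 + 1)/(sin(p) - 2)^3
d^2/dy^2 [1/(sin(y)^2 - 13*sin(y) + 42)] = (-4*sin(y)^4 + 39*sin(y)^3 + 5*sin(y)^2 - 624*sin(y) + 254)/(sin(y)^2 - 13*sin(y) + 42)^3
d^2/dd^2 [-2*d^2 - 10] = -4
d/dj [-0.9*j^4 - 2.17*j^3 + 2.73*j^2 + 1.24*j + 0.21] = -3.6*j^3 - 6.51*j^2 + 5.46*j + 1.24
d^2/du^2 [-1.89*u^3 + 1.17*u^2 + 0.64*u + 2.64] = 2.34 - 11.34*u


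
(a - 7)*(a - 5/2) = a^2 - 19*a/2 + 35/2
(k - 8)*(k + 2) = k^2 - 6*k - 16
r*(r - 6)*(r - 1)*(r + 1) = r^4 - 6*r^3 - r^2 + 6*r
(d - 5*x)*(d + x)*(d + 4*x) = d^3 - 21*d*x^2 - 20*x^3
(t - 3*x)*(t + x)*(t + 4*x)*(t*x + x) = t^4*x + 2*t^3*x^2 + t^3*x - 11*t^2*x^3 + 2*t^2*x^2 - 12*t*x^4 - 11*t*x^3 - 12*x^4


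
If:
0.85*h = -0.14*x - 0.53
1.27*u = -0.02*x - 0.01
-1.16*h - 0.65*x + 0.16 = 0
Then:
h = -0.94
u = -0.04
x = 1.92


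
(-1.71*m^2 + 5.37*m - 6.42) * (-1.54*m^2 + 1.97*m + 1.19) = 2.6334*m^4 - 11.6385*m^3 + 18.4308*m^2 - 6.2571*m - 7.6398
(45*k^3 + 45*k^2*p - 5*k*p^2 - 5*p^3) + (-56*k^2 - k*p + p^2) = 45*k^3 + 45*k^2*p - 56*k^2 - 5*k*p^2 - k*p - 5*p^3 + p^2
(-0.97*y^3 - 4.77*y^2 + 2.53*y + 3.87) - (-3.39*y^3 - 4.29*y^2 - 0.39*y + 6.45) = 2.42*y^3 - 0.48*y^2 + 2.92*y - 2.58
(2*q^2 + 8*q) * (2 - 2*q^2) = -4*q^4 - 16*q^3 + 4*q^2 + 16*q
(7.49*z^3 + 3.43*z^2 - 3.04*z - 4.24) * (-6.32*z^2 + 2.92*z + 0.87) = -47.3368*z^5 + 0.193199999999997*z^4 + 35.7447*z^3 + 20.9041*z^2 - 15.0256*z - 3.6888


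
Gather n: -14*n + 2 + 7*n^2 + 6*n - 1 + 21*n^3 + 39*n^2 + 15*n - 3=21*n^3 + 46*n^2 + 7*n - 2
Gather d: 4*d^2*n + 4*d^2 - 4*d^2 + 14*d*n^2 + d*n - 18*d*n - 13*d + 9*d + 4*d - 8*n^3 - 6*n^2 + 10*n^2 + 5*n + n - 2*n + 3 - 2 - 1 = 4*d^2*n + d*(14*n^2 - 17*n) - 8*n^3 + 4*n^2 + 4*n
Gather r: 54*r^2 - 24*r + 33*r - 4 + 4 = 54*r^2 + 9*r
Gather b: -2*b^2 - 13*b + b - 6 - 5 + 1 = -2*b^2 - 12*b - 10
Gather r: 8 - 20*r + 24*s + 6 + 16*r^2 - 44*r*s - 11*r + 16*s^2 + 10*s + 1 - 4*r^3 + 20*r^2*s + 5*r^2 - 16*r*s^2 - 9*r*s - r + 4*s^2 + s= -4*r^3 + r^2*(20*s + 21) + r*(-16*s^2 - 53*s - 32) + 20*s^2 + 35*s + 15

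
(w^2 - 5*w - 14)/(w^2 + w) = (w^2 - 5*w - 14)/(w*(w + 1))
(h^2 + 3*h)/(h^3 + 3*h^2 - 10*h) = (h + 3)/(h^2 + 3*h - 10)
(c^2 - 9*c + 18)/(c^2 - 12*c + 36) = (c - 3)/(c - 6)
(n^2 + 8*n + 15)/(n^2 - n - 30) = (n + 3)/(n - 6)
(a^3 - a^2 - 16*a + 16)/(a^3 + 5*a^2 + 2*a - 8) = (a - 4)/(a + 2)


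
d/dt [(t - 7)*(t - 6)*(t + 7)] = 3*t^2 - 12*t - 49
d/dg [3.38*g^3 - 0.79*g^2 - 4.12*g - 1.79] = 10.14*g^2 - 1.58*g - 4.12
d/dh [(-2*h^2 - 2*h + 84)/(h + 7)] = -2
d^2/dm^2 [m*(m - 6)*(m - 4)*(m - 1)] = 12*m^2 - 66*m + 68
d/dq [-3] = 0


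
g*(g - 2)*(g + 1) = g^3 - g^2 - 2*g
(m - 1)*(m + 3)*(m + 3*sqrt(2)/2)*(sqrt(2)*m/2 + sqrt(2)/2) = sqrt(2)*m^4/2 + 3*m^3/2 + 3*sqrt(2)*m^3/2 - sqrt(2)*m^2/2 + 9*m^2/2 - 3*sqrt(2)*m/2 - 3*m/2 - 9/2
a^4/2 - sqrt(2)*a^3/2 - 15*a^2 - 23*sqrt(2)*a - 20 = (a/2 + sqrt(2)/2)*(a - 5*sqrt(2))*(a + sqrt(2))*(a + 2*sqrt(2))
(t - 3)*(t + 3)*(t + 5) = t^3 + 5*t^2 - 9*t - 45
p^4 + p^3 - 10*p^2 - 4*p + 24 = (p - 2)^2*(p + 2)*(p + 3)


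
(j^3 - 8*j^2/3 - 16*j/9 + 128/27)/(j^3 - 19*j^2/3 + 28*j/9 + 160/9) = (j - 4/3)/(j - 5)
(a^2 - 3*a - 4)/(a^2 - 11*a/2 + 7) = 2*(a^2 - 3*a - 4)/(2*a^2 - 11*a + 14)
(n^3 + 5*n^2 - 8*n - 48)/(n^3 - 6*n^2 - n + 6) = (n^3 + 5*n^2 - 8*n - 48)/(n^3 - 6*n^2 - n + 6)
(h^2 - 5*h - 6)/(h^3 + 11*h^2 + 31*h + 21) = (h - 6)/(h^2 + 10*h + 21)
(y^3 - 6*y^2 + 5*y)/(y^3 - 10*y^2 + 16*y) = (y^2 - 6*y + 5)/(y^2 - 10*y + 16)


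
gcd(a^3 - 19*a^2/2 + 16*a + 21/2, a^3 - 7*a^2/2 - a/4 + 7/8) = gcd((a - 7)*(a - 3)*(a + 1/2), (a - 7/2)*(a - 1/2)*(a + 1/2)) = a + 1/2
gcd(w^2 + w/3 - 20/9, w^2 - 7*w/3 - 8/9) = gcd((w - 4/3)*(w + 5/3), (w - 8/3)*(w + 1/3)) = 1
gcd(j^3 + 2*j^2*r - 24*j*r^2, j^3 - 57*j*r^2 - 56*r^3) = 1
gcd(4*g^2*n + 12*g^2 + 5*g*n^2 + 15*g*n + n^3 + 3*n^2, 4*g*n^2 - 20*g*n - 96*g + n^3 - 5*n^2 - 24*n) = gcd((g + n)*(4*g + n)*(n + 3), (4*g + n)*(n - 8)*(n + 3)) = 4*g*n + 12*g + n^2 + 3*n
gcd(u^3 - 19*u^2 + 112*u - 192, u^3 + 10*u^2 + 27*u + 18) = 1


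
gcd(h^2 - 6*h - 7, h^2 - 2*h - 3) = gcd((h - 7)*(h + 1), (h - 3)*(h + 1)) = h + 1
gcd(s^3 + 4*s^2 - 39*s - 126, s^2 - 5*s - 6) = s - 6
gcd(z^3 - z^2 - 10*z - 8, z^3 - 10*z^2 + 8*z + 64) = z^2 - 2*z - 8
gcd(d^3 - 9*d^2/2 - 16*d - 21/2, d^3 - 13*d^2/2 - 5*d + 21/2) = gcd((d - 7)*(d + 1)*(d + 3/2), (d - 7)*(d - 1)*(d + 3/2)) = d^2 - 11*d/2 - 21/2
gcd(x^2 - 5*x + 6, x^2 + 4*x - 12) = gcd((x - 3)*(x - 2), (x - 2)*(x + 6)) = x - 2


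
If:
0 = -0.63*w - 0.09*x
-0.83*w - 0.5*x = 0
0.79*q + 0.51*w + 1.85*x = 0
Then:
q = 0.00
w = 0.00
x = 0.00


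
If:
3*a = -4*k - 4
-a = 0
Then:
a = 0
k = -1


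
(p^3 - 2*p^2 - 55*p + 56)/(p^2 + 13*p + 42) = (p^2 - 9*p + 8)/(p + 6)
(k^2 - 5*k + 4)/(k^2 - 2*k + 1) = (k - 4)/(k - 1)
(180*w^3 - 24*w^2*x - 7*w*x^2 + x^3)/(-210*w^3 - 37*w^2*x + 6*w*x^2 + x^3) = (-6*w + x)/(7*w + x)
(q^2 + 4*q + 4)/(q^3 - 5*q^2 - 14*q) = (q + 2)/(q*(q - 7))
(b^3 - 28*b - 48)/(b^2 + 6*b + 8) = b - 6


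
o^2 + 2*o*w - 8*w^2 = (o - 2*w)*(o + 4*w)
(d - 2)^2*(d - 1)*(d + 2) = d^4 - 3*d^3 - 2*d^2 + 12*d - 8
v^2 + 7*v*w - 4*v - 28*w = (v - 4)*(v + 7*w)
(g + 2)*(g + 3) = g^2 + 5*g + 6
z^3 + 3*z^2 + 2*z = z*(z + 1)*(z + 2)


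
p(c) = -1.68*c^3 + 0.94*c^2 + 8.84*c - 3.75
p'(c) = -5.04*c^2 + 1.88*c + 8.84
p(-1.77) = -7.14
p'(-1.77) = -10.28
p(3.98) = -59.59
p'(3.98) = -63.51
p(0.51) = 0.78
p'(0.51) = 8.49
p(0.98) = 4.23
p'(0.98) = 5.84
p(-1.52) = -9.12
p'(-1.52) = -5.66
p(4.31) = -82.69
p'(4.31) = -76.68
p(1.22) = 5.38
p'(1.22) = 3.63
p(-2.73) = 13.30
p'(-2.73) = -33.86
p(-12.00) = 2928.57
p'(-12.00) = -739.48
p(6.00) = -279.75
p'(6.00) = -161.32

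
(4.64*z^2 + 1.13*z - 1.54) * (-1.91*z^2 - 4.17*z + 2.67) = -8.8624*z^4 - 21.5071*z^3 + 10.6181*z^2 + 9.4389*z - 4.1118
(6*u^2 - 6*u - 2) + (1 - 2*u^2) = 4*u^2 - 6*u - 1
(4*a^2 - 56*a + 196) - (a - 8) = 4*a^2 - 57*a + 204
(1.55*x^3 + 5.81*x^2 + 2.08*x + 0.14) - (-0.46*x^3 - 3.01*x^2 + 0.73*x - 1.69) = 2.01*x^3 + 8.82*x^2 + 1.35*x + 1.83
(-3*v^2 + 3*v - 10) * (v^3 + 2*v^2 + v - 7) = -3*v^5 - 3*v^4 - 7*v^3 + 4*v^2 - 31*v + 70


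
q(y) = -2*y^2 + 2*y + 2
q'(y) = 2 - 4*y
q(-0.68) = -0.28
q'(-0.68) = 4.72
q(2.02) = -2.12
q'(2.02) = -6.08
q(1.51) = 0.46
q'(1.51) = -4.04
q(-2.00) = -10.00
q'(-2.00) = 10.00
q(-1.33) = -4.20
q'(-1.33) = 7.32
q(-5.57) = -71.19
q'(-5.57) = 24.28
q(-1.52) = -5.66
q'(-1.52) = 8.08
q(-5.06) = -59.33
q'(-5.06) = 22.24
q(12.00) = -262.00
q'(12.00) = -46.00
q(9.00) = -142.00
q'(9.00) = -34.00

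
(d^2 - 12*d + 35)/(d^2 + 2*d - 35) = (d - 7)/(d + 7)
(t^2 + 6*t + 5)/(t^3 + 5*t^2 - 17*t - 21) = (t + 5)/(t^2 + 4*t - 21)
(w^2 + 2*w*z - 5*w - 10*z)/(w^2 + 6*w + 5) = (w^2 + 2*w*z - 5*w - 10*z)/(w^2 + 6*w + 5)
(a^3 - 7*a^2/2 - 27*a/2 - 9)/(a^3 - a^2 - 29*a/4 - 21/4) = 2*(a - 6)/(2*a - 7)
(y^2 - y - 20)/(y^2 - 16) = (y - 5)/(y - 4)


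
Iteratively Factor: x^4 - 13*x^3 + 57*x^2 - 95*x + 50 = (x - 5)*(x^3 - 8*x^2 + 17*x - 10) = (x - 5)*(x - 2)*(x^2 - 6*x + 5) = (x - 5)^2*(x - 2)*(x - 1)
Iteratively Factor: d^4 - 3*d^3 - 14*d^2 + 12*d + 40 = (d + 2)*(d^3 - 5*d^2 - 4*d + 20) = (d + 2)^2*(d^2 - 7*d + 10) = (d - 2)*(d + 2)^2*(d - 5)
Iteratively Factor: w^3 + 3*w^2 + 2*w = (w + 2)*(w^2 + w) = (w + 1)*(w + 2)*(w)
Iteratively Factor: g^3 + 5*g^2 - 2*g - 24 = (g + 3)*(g^2 + 2*g - 8) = (g + 3)*(g + 4)*(g - 2)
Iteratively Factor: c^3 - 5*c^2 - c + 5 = (c + 1)*(c^2 - 6*c + 5) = (c - 5)*(c + 1)*(c - 1)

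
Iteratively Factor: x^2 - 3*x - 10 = (x + 2)*(x - 5)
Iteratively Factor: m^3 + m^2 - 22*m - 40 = (m + 4)*(m^2 - 3*m - 10) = (m + 2)*(m + 4)*(m - 5)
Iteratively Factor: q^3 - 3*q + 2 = (q - 1)*(q^2 + q - 2) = (q - 1)*(q + 2)*(q - 1)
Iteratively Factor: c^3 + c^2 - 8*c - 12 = (c + 2)*(c^2 - c - 6) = (c + 2)^2*(c - 3)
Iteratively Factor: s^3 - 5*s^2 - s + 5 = (s - 5)*(s^2 - 1) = (s - 5)*(s - 1)*(s + 1)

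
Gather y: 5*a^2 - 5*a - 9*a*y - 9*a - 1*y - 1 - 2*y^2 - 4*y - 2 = 5*a^2 - 14*a - 2*y^2 + y*(-9*a - 5) - 3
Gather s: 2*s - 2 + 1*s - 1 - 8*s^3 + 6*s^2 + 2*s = -8*s^3 + 6*s^2 + 5*s - 3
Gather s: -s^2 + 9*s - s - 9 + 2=-s^2 + 8*s - 7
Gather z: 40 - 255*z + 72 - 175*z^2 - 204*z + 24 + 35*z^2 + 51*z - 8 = -140*z^2 - 408*z + 128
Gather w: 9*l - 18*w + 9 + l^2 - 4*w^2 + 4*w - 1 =l^2 + 9*l - 4*w^2 - 14*w + 8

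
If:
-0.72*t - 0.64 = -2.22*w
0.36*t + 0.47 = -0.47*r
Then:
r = -2.36170212765957*w - 0.319148936170213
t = 3.08333333333333*w - 0.888888888888889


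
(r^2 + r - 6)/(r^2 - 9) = (r - 2)/(r - 3)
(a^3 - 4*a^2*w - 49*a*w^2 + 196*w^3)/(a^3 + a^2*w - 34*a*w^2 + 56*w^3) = (-a + 7*w)/(-a + 2*w)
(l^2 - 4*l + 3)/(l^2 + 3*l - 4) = (l - 3)/(l + 4)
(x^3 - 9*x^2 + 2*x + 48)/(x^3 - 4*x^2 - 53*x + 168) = (x + 2)/(x + 7)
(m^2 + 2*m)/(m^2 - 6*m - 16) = m/(m - 8)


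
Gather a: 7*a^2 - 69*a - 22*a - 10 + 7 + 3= 7*a^2 - 91*a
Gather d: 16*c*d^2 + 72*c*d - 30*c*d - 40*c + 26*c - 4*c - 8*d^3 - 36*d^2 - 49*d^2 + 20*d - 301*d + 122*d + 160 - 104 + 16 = -18*c - 8*d^3 + d^2*(16*c - 85) + d*(42*c - 159) + 72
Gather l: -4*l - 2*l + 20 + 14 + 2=36 - 6*l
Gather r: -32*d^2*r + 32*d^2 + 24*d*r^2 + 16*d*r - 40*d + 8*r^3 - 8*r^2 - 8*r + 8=32*d^2 - 40*d + 8*r^3 + r^2*(24*d - 8) + r*(-32*d^2 + 16*d - 8) + 8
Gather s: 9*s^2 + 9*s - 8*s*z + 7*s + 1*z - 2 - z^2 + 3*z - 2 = 9*s^2 + s*(16 - 8*z) - z^2 + 4*z - 4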